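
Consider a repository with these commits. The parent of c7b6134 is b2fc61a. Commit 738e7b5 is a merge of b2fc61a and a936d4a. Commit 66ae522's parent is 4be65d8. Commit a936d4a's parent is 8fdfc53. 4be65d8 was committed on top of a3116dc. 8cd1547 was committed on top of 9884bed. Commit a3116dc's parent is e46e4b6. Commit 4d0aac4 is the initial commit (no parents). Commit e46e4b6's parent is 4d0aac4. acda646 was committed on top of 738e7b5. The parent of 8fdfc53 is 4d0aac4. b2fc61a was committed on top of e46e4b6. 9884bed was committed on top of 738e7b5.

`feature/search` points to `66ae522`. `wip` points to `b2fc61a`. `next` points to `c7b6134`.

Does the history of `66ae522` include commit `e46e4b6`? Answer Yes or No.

Ancestors of 66ae522 (commits reachable by following parents): {4be65d8, 4d0aac4, 66ae522, a3116dc, e46e4b6}.
e46e4b6 is in that set, so it is an ancestor of 66ae522.

Yes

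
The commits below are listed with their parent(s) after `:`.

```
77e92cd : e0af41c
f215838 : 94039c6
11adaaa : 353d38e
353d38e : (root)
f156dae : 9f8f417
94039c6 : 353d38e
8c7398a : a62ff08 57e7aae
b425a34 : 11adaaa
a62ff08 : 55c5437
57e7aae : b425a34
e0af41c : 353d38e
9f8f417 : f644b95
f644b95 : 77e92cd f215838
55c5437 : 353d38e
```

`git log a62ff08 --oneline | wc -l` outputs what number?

Walking parent pointers from a62ff08: reachable set = {353d38e, 55c5437, a62ff08}.
That is 3 commits.

3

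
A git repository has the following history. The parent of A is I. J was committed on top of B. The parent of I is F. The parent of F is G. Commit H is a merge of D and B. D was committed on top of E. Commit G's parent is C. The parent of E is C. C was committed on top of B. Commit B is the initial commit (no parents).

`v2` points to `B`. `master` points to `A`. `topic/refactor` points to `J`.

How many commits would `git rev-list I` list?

5

Walking parent pointers from I: reachable set = {B, C, F, G, I}.
That is 5 commits.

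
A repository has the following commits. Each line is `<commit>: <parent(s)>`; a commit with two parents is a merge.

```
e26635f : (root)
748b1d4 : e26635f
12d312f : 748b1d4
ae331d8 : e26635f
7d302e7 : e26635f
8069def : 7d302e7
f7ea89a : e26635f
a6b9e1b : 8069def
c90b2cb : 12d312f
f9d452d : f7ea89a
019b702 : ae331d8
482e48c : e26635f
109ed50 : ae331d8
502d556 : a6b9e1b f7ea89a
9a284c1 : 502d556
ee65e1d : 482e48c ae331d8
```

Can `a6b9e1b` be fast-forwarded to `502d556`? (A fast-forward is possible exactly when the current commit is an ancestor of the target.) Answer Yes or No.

Yes

A fast-forward from a6b9e1b to 502d556 is possible iff a6b9e1b is an ancestor of 502d556.
Ancestors of 502d556: {502d556, 7d302e7, 8069def, a6b9e1b, e26635f, f7ea89a}.
a6b9e1b is among them, so fast-forward is possible.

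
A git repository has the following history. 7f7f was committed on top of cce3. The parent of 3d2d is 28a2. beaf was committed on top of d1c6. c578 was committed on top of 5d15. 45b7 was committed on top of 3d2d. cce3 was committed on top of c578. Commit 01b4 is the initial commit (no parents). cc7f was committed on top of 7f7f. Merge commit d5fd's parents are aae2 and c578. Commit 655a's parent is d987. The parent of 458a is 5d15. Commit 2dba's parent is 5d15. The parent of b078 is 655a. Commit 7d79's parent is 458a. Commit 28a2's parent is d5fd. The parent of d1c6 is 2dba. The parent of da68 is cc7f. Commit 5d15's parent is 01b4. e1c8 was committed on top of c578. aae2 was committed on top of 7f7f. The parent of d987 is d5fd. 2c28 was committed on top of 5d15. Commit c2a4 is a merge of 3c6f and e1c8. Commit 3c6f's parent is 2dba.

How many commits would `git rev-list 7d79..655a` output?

7

Reachable from 655a: {01b4, 5d15, 655a, 7f7f, aae2, c578, cce3, d5fd, d987}.
Reachable from 7d79: {01b4, 458a, 5d15, 7d79}.
In 655a's history but not 7d79's: {655a, 7f7f, aae2, c578, cce3, d5fd, d987} — 7 commits.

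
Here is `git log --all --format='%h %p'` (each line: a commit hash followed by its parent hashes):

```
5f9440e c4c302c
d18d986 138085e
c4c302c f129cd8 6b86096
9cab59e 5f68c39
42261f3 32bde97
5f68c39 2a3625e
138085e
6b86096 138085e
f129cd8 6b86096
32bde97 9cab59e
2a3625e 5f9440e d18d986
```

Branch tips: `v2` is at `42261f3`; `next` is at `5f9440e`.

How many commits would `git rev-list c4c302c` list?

Walking parent pointers from c4c302c: reachable set = {138085e, 6b86096, c4c302c, f129cd8}.
That is 4 commits.

4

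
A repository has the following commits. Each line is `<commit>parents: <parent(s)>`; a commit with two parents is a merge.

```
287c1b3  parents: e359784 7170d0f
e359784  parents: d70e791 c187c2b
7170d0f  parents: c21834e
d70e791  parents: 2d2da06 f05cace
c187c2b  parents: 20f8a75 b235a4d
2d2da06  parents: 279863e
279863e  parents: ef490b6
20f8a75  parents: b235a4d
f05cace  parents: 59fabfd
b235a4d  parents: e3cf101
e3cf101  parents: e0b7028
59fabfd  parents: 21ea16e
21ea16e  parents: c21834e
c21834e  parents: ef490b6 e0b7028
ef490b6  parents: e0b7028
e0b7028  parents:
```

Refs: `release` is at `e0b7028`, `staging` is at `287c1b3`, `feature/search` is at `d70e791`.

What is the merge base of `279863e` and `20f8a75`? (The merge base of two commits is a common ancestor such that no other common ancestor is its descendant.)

e0b7028

Ancestors of 279863e: {279863e, e0b7028, ef490b6}.
Ancestors of 20f8a75: {20f8a75, b235a4d, e0b7028, e3cf101}.
Common ancestors: {e0b7028}.
The only common ancestor is e0b7028, so it is the merge base.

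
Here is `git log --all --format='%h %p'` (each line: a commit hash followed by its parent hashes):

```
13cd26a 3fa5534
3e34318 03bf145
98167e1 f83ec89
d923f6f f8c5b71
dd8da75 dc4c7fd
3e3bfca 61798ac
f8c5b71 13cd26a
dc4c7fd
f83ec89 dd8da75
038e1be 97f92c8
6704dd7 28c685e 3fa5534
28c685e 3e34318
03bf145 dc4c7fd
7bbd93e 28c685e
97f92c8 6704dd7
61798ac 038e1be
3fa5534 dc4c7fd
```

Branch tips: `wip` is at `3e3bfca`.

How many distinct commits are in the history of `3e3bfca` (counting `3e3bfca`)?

10

Walking parent pointers from 3e3bfca: reachable set = {038e1be, 03bf145, 28c685e, 3e34318, 3e3bfca, 3fa5534, 61798ac, 6704dd7, 97f92c8, dc4c7fd}.
That is 10 commits.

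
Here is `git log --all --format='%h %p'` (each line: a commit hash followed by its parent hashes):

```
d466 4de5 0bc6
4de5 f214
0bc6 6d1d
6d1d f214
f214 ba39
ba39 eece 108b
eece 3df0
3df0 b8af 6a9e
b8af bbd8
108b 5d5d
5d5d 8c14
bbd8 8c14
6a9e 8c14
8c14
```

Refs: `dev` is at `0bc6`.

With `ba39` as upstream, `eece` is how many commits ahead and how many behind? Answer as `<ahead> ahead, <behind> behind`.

Reachable from eece: {3df0, 6a9e, 8c14, b8af, bbd8, eece}.
Reachable from ba39: {108b, 3df0, 5d5d, 6a9e, 8c14, b8af, ba39, bbd8, eece}.
Only in eece's history (ahead): {} — 0.
Only in ba39's history (behind): {108b, 5d5d, ba39} — 3.

0 ahead, 3 behind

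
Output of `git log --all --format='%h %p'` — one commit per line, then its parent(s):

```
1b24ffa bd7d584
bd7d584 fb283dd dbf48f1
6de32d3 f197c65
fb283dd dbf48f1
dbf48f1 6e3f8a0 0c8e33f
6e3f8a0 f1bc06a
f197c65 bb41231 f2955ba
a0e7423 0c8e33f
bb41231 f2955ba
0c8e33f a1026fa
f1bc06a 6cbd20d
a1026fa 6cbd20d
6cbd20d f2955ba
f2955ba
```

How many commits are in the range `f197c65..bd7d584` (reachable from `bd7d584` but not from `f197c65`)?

8

Reachable from bd7d584: {0c8e33f, 6cbd20d, 6e3f8a0, a1026fa, bd7d584, dbf48f1, f1bc06a, f2955ba, fb283dd}.
Reachable from f197c65: {bb41231, f197c65, f2955ba}.
In bd7d584's history but not f197c65's: {0c8e33f, 6cbd20d, 6e3f8a0, a1026fa, bd7d584, dbf48f1, f1bc06a, fb283dd} — 8 commits.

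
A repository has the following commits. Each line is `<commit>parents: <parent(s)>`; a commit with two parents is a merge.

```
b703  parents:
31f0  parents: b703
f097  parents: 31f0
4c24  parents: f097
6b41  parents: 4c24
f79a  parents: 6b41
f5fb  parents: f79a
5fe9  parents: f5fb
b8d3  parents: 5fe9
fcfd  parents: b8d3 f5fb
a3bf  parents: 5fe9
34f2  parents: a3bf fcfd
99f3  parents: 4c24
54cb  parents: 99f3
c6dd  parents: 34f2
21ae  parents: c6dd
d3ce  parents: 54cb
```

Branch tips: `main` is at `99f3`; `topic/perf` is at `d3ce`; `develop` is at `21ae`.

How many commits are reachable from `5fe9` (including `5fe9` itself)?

Walking parent pointers from 5fe9: reachable set = {31f0, 4c24, 5fe9, 6b41, b703, f097, f5fb, f79a}.
That is 8 commits.

8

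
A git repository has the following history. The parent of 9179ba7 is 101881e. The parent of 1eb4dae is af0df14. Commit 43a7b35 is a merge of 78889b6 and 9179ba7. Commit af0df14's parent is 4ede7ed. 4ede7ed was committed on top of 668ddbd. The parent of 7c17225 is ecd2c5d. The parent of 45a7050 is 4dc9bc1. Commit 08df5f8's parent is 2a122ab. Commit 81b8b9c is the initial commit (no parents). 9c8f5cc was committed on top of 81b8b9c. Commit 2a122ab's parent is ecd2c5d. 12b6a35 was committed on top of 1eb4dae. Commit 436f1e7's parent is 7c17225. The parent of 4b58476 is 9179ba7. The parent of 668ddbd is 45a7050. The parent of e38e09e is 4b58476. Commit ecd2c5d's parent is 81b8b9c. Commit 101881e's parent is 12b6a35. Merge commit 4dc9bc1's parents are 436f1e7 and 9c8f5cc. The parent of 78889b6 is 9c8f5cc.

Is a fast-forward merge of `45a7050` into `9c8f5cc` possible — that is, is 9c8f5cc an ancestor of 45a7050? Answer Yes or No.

A fast-forward from 9c8f5cc to 45a7050 is possible iff 9c8f5cc is an ancestor of 45a7050.
Ancestors of 45a7050: {436f1e7, 45a7050, 4dc9bc1, 7c17225, 81b8b9c, 9c8f5cc, ecd2c5d}.
9c8f5cc is among them, so fast-forward is possible.

Yes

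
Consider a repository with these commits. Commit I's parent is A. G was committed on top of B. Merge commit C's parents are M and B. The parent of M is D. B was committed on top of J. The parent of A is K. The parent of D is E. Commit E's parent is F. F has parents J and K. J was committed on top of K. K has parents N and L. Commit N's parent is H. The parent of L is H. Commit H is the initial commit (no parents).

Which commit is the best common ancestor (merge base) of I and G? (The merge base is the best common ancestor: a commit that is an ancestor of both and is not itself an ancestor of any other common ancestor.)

Ancestors of I: {A, H, I, K, L, N}.
Ancestors of G: {B, G, H, J, K, L, N}.
Common ancestors: {H, K, L, N}.
Among these, K is not an ancestor of any other common ancestor — it is the merge base.

K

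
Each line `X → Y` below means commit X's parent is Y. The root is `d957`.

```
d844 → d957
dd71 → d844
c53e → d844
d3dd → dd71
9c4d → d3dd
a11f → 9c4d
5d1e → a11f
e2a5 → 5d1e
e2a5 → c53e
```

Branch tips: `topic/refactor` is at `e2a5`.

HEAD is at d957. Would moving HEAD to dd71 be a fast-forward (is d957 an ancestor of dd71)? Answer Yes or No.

A fast-forward from d957 to dd71 is possible iff d957 is an ancestor of dd71.
Ancestors of dd71: {d844, d957, dd71}.
d957 is among them, so fast-forward is possible.

Yes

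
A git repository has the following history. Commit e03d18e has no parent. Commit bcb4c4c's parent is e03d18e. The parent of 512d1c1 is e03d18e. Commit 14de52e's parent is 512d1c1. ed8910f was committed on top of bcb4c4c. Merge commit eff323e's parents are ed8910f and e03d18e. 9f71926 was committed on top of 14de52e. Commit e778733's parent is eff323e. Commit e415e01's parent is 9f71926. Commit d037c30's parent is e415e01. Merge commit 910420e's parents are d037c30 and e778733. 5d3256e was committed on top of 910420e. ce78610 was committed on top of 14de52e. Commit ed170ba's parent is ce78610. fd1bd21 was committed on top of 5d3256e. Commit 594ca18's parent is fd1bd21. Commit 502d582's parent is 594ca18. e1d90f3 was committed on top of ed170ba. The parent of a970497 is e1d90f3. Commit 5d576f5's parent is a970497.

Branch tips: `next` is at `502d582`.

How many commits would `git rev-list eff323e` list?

Walking parent pointers from eff323e: reachable set = {bcb4c4c, e03d18e, ed8910f, eff323e}.
That is 4 commits.

4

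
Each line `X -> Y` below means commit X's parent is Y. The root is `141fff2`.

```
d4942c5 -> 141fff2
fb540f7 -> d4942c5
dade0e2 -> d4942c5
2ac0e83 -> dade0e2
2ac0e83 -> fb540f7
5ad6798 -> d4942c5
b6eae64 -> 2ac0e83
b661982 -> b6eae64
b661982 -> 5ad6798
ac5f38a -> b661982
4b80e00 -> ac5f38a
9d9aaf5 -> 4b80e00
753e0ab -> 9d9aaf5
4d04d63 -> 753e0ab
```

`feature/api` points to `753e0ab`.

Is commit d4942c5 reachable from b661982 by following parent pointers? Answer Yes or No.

Ancestors of b661982 (commits reachable by following parents): {141fff2, 2ac0e83, 5ad6798, b661982, b6eae64, d4942c5, dade0e2, fb540f7}.
d4942c5 is in that set, so it is an ancestor of b661982.

Yes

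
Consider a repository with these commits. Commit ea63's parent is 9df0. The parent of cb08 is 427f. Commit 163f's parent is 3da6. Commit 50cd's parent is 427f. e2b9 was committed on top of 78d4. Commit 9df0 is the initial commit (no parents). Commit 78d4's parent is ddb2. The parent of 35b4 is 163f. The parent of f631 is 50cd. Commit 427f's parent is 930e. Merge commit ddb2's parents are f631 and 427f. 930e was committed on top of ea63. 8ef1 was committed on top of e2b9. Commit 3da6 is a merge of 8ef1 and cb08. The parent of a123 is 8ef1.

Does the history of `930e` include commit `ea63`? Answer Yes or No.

Yes

Ancestors of 930e (commits reachable by following parents): {930e, 9df0, ea63}.
ea63 is in that set, so it is an ancestor of 930e.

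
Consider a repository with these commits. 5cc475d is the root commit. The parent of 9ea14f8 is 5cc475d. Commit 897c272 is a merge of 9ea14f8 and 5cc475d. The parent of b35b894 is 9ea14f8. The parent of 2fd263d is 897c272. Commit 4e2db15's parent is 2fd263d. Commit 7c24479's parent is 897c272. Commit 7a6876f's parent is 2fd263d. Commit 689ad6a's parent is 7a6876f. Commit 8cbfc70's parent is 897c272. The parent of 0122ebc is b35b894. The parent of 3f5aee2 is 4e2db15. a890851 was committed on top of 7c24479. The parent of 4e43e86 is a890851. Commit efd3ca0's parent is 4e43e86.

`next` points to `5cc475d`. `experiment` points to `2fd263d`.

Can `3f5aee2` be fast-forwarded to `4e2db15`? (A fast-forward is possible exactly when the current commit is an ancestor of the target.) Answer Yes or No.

No

A fast-forward from 3f5aee2 to 4e2db15 is possible iff 3f5aee2 is an ancestor of 4e2db15.
Ancestors of 4e2db15: {2fd263d, 4e2db15, 5cc475d, 897c272, 9ea14f8}.
3f5aee2 is not among them, so fast-forward is not possible.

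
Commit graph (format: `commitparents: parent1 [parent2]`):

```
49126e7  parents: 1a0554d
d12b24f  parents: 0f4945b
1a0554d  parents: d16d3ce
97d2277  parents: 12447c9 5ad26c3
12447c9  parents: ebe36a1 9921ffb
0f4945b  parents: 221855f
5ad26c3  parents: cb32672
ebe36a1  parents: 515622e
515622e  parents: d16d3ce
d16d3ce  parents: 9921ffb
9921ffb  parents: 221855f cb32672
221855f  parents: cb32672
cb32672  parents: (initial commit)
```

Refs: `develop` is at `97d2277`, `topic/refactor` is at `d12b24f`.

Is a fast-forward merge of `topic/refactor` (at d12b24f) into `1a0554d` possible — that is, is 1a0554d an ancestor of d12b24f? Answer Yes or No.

A fast-forward from 1a0554d to d12b24f is possible iff 1a0554d is an ancestor of d12b24f.
Ancestors of d12b24f: {0f4945b, 221855f, cb32672, d12b24f}.
1a0554d is not among them, so fast-forward is not possible.

No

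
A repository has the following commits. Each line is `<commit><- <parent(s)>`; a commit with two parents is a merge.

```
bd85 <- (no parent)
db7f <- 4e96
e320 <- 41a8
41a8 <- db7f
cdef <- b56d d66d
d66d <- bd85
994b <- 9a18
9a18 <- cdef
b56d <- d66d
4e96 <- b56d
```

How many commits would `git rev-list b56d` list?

Walking parent pointers from b56d: reachable set = {b56d, bd85, d66d}.
That is 3 commits.

3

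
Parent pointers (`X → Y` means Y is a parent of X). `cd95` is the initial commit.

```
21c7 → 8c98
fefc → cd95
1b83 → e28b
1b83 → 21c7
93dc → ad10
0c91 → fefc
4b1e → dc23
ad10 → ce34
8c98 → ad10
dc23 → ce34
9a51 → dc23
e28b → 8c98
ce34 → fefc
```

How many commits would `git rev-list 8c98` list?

Walking parent pointers from 8c98: reachable set = {8c98, ad10, cd95, ce34, fefc}.
That is 5 commits.

5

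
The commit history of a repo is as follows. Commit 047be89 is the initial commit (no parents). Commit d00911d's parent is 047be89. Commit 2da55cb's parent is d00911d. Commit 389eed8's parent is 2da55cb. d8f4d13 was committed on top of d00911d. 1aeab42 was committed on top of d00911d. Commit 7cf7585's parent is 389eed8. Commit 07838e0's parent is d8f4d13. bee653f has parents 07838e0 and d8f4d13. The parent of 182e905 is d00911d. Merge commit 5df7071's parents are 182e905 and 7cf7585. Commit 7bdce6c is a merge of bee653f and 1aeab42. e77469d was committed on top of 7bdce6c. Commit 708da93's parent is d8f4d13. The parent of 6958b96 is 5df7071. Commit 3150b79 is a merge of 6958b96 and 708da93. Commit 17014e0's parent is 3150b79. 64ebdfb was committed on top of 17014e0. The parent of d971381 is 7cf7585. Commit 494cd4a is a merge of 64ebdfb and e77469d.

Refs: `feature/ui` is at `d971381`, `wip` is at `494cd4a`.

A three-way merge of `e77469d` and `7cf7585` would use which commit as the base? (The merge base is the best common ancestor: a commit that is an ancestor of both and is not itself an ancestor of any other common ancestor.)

d00911d

Ancestors of e77469d: {047be89, 07838e0, 1aeab42, 7bdce6c, bee653f, d00911d, d8f4d13, e77469d}.
Ancestors of 7cf7585: {047be89, 2da55cb, 389eed8, 7cf7585, d00911d}.
Common ancestors: {047be89, d00911d}.
Among these, d00911d is not an ancestor of any other common ancestor — it is the merge base.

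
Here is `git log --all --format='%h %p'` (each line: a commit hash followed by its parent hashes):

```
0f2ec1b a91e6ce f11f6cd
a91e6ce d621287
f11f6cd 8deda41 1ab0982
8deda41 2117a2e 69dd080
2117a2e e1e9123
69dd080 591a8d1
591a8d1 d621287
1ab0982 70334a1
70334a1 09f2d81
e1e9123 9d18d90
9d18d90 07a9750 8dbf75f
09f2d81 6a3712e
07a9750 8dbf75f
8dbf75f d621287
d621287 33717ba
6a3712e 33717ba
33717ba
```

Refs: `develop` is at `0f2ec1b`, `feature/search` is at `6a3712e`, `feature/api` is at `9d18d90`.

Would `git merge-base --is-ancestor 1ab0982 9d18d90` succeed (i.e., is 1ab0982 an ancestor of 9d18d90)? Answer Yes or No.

Ancestors of 9d18d90: {07a9750, 33717ba, 8dbf75f, 9d18d90, d621287}.
1ab0982 is not in that set, so it is not an ancestor of 9d18d90.

No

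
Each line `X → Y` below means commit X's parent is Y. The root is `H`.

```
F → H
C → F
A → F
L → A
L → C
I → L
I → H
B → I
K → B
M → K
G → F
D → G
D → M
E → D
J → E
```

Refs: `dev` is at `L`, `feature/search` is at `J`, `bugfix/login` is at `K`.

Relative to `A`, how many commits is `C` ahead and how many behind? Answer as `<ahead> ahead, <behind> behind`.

Reachable from C: {C, F, H}.
Reachable from A: {A, F, H}.
Only in C's history (ahead): {C} — 1.
Only in A's history (behind): {A} — 1.

1 ahead, 1 behind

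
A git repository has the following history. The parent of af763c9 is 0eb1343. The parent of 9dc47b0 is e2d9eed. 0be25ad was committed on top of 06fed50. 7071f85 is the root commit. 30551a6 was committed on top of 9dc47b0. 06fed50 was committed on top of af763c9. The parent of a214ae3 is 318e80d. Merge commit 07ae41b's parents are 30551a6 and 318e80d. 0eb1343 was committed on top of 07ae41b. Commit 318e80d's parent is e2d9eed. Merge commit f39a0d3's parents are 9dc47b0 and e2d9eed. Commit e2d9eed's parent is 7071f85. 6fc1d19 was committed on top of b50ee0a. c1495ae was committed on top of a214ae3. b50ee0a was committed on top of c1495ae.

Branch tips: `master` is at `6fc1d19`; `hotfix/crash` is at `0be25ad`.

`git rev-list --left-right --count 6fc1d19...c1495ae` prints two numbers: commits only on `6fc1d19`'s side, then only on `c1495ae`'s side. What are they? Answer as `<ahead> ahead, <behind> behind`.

2 ahead, 0 behind

Reachable from 6fc1d19: {318e80d, 6fc1d19, 7071f85, a214ae3, b50ee0a, c1495ae, e2d9eed}.
Reachable from c1495ae: {318e80d, 7071f85, a214ae3, c1495ae, e2d9eed}.
Only in 6fc1d19's history (ahead): {6fc1d19, b50ee0a} — 2.
Only in c1495ae's history (behind): {} — 0.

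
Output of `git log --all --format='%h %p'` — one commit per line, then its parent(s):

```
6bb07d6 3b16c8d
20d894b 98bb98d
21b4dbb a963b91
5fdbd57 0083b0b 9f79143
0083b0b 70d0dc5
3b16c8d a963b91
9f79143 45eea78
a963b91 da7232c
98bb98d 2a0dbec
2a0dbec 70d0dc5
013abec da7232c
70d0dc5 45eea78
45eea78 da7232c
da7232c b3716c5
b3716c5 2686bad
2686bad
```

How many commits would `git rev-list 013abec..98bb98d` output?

Reachable from 98bb98d: {2686bad, 2a0dbec, 45eea78, 70d0dc5, 98bb98d, b3716c5, da7232c}.
Reachable from 013abec: {013abec, 2686bad, b3716c5, da7232c}.
In 98bb98d's history but not 013abec's: {2a0dbec, 45eea78, 70d0dc5, 98bb98d} — 4 commits.

4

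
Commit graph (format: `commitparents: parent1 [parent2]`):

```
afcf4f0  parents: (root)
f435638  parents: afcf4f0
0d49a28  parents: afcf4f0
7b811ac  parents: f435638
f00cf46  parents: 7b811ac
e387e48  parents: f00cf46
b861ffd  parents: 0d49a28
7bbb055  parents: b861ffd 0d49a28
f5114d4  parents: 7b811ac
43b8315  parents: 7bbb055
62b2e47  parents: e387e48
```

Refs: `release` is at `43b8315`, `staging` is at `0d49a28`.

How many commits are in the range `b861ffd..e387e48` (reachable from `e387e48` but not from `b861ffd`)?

Reachable from e387e48: {7b811ac, afcf4f0, e387e48, f00cf46, f435638}.
Reachable from b861ffd: {0d49a28, afcf4f0, b861ffd}.
In e387e48's history but not b861ffd's: {7b811ac, e387e48, f00cf46, f435638} — 4 commits.

4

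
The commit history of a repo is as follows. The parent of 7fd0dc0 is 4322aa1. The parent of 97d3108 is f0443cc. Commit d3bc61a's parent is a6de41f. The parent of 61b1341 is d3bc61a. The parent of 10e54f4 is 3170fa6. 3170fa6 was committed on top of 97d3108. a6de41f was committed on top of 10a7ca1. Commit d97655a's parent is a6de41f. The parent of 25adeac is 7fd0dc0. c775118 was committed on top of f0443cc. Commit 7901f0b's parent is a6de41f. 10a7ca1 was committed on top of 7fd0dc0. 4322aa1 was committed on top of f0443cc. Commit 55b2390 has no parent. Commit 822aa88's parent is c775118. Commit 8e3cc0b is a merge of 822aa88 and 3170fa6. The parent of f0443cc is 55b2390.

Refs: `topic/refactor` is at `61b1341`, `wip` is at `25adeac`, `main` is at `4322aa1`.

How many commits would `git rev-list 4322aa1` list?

3

Walking parent pointers from 4322aa1: reachable set = {4322aa1, 55b2390, f0443cc}.
That is 3 commits.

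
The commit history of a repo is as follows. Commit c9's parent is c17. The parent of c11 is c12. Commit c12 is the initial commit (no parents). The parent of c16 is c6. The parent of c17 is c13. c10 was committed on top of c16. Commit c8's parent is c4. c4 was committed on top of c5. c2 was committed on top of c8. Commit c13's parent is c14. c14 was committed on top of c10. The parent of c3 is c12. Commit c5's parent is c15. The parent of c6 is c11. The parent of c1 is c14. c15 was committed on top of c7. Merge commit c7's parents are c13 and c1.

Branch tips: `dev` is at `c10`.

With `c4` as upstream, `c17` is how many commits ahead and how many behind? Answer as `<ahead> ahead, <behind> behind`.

Reachable from c17: {c10, c11, c12, c13, c14, c16, c17, c6}.
Reachable from c4: {c1, c10, c11, c12, c13, c14, c15, c16, c4, c5, c6, c7}.
Only in c17's history (ahead): {c17} — 1.
Only in c4's history (behind): {c1, c15, c4, c5, c7} — 5.

1 ahead, 5 behind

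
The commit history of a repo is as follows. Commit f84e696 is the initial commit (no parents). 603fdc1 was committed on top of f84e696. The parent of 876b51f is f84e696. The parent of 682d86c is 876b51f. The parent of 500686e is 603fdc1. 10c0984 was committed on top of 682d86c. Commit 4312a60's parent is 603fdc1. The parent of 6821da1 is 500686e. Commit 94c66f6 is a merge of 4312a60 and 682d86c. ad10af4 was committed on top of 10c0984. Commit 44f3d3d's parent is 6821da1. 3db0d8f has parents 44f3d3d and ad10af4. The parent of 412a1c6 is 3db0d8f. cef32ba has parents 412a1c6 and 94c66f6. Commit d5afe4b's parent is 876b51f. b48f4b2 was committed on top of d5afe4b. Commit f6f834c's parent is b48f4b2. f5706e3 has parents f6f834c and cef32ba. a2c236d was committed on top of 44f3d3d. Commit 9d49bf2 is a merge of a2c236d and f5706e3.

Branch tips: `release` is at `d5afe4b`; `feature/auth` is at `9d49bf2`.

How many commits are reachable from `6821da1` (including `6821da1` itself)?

Walking parent pointers from 6821da1: reachable set = {500686e, 603fdc1, 6821da1, f84e696}.
That is 4 commits.

4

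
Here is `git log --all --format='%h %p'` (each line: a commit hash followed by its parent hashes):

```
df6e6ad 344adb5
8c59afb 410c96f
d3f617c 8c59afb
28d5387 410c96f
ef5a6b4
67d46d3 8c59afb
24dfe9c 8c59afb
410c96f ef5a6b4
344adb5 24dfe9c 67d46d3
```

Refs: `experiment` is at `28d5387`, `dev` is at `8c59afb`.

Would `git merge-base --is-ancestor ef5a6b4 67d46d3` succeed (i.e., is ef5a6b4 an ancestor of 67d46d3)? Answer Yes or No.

Ancestors of 67d46d3 (commits reachable by following parents): {410c96f, 67d46d3, 8c59afb, ef5a6b4}.
ef5a6b4 is in that set, so it is an ancestor of 67d46d3.

Yes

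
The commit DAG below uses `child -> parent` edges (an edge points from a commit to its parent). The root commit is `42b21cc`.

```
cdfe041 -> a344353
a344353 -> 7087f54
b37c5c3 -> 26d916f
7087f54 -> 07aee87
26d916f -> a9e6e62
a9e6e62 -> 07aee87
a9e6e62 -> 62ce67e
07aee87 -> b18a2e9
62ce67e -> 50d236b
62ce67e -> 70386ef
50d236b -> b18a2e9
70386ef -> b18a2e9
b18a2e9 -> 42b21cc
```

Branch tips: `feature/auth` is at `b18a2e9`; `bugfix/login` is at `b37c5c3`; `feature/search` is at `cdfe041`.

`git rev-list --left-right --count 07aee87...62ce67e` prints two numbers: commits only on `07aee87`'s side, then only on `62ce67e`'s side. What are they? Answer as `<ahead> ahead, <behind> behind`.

Reachable from 07aee87: {07aee87, 42b21cc, b18a2e9}.
Reachable from 62ce67e: {42b21cc, 50d236b, 62ce67e, 70386ef, b18a2e9}.
Only in 07aee87's history (ahead): {07aee87} — 1.
Only in 62ce67e's history (behind): {50d236b, 62ce67e, 70386ef} — 3.

1 ahead, 3 behind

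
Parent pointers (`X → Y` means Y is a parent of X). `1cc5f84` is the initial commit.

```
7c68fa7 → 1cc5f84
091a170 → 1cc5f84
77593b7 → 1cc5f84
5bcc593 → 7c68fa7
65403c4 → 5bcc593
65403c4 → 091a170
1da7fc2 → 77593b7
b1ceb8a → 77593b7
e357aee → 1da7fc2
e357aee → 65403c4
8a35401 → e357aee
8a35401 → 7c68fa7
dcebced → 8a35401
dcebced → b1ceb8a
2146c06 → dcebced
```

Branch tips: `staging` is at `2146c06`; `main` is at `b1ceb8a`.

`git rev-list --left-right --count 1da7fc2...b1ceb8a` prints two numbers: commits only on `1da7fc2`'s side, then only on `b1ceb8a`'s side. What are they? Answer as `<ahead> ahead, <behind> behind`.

Reachable from 1da7fc2: {1cc5f84, 1da7fc2, 77593b7}.
Reachable from b1ceb8a: {1cc5f84, 77593b7, b1ceb8a}.
Only in 1da7fc2's history (ahead): {1da7fc2} — 1.
Only in b1ceb8a's history (behind): {b1ceb8a} — 1.

1 ahead, 1 behind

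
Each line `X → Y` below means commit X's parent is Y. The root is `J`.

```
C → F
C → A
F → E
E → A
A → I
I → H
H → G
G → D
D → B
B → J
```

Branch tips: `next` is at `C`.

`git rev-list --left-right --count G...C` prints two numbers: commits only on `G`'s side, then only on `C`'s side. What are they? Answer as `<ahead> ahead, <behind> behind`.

Reachable from G: {B, D, G, J}.
Reachable from C: {A, B, C, D, E, F, G, H, I, J}.
Only in G's history (ahead): {} — 0.
Only in C's history (behind): {A, C, E, F, H, I} — 6.

0 ahead, 6 behind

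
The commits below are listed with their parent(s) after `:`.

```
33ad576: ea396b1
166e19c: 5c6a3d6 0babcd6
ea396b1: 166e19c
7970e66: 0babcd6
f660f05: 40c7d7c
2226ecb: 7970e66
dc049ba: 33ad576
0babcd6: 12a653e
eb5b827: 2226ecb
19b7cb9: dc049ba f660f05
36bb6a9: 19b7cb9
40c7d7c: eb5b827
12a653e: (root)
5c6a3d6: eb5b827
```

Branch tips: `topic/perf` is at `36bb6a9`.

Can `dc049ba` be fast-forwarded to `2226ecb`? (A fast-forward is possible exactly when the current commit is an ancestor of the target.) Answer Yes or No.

No

A fast-forward from dc049ba to 2226ecb is possible iff dc049ba is an ancestor of 2226ecb.
Ancestors of 2226ecb: {0babcd6, 12a653e, 2226ecb, 7970e66}.
dc049ba is not among them, so fast-forward is not possible.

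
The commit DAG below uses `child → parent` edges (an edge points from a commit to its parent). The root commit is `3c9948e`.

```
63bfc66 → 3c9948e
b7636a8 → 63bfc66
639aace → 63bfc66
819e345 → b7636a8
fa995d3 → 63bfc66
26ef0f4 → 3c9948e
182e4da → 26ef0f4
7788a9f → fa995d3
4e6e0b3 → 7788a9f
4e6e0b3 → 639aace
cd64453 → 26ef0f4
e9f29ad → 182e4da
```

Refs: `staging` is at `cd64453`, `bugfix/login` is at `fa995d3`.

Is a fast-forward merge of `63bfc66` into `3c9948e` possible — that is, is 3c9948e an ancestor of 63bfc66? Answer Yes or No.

A fast-forward from 3c9948e to 63bfc66 is possible iff 3c9948e is an ancestor of 63bfc66.
Ancestors of 63bfc66: {3c9948e, 63bfc66}.
3c9948e is among them, so fast-forward is possible.

Yes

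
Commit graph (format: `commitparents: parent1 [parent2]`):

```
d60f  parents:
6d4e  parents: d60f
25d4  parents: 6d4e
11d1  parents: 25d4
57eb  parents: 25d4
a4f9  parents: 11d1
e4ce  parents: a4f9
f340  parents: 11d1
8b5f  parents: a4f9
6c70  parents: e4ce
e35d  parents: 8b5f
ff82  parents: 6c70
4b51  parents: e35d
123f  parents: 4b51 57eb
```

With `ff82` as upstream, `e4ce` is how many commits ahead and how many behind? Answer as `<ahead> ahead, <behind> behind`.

Reachable from e4ce: {11d1, 25d4, 6d4e, a4f9, d60f, e4ce}.
Reachable from ff82: {11d1, 25d4, 6c70, 6d4e, a4f9, d60f, e4ce, ff82}.
Only in e4ce's history (ahead): {} — 0.
Only in ff82's history (behind): {6c70, ff82} — 2.

0 ahead, 2 behind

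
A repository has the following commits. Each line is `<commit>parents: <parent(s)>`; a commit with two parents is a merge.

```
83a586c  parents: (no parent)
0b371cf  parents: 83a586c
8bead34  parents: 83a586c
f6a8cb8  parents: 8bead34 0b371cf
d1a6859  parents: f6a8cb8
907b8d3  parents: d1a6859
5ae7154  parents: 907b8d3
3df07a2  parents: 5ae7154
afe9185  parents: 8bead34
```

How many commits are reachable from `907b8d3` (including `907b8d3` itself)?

6

Walking parent pointers from 907b8d3: reachable set = {0b371cf, 83a586c, 8bead34, 907b8d3, d1a6859, f6a8cb8}.
That is 6 commits.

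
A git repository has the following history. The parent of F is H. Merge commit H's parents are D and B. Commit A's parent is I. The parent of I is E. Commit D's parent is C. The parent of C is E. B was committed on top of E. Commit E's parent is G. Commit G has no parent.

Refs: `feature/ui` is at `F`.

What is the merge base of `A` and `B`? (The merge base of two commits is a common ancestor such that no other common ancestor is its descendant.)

Ancestors of A: {A, E, G, I}.
Ancestors of B: {B, E, G}.
Common ancestors: {E, G}.
Among these, E is not an ancestor of any other common ancestor — it is the merge base.

E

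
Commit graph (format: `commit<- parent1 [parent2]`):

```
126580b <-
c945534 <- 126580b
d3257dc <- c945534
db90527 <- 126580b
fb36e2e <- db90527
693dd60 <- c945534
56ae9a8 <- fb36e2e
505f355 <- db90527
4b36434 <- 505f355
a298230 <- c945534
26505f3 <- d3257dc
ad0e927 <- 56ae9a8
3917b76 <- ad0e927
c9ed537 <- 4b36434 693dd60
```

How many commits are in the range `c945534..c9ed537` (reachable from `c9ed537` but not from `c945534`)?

Reachable from c9ed537: {126580b, 4b36434, 505f355, 693dd60, c945534, c9ed537, db90527}.
Reachable from c945534: {126580b, c945534}.
In c9ed537's history but not c945534's: {4b36434, 505f355, 693dd60, c9ed537, db90527} — 5 commits.

5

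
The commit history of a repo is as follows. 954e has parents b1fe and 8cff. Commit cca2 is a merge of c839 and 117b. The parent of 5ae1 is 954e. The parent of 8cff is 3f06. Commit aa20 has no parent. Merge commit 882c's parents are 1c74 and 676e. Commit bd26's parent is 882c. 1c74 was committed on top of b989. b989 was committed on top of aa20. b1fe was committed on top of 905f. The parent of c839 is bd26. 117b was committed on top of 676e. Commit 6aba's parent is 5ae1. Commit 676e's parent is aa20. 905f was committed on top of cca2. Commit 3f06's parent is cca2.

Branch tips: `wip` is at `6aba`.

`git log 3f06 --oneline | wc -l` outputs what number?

Walking parent pointers from 3f06: reachable set = {117b, 1c74, 3f06, 676e, 882c, aa20, b989, bd26, c839, cca2}.
That is 10 commits.

10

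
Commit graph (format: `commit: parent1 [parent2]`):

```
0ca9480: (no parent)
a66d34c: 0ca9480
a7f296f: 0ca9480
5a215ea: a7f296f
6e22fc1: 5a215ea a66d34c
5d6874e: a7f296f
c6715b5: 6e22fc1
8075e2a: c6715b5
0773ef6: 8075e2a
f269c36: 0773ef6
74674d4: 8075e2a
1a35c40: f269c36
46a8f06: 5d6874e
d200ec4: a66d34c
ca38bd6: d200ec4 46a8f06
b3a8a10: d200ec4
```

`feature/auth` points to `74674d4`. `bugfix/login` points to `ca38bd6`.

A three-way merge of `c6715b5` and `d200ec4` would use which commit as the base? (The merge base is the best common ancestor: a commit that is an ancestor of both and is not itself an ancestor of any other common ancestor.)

Ancestors of c6715b5: {0ca9480, 5a215ea, 6e22fc1, a66d34c, a7f296f, c6715b5}.
Ancestors of d200ec4: {0ca9480, a66d34c, d200ec4}.
Common ancestors: {0ca9480, a66d34c}.
Among these, a66d34c is not an ancestor of any other common ancestor — it is the merge base.

a66d34c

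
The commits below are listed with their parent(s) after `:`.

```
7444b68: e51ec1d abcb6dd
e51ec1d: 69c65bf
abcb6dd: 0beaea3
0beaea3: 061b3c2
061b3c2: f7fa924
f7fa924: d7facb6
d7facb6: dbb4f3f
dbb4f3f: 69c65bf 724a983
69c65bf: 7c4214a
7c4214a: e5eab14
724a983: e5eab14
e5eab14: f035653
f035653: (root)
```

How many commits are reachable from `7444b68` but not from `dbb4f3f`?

7

Reachable from 7444b68: {061b3c2, 0beaea3, 69c65bf, 724a983, 7444b68, 7c4214a, abcb6dd, d7facb6, dbb4f3f, e51ec1d, e5eab14, f035653, f7fa924}.
Reachable from dbb4f3f: {69c65bf, 724a983, 7c4214a, dbb4f3f, e5eab14, f035653}.
In 7444b68's history but not dbb4f3f's: {061b3c2, 0beaea3, 7444b68, abcb6dd, d7facb6, e51ec1d, f7fa924} — 7 commits.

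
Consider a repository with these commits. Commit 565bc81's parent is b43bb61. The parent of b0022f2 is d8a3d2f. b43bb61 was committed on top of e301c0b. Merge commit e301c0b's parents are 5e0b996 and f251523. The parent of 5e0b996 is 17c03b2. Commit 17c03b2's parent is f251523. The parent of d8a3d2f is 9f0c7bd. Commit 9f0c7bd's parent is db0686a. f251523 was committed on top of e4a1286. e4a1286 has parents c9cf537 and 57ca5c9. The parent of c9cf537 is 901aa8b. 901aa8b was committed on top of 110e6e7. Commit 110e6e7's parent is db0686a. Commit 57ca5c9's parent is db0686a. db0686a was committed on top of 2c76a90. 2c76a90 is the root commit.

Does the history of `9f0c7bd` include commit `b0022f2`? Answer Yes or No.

Ancestors of 9f0c7bd: {2c76a90, 9f0c7bd, db0686a}.
b0022f2 is not in that set, so it is not an ancestor of 9f0c7bd.

No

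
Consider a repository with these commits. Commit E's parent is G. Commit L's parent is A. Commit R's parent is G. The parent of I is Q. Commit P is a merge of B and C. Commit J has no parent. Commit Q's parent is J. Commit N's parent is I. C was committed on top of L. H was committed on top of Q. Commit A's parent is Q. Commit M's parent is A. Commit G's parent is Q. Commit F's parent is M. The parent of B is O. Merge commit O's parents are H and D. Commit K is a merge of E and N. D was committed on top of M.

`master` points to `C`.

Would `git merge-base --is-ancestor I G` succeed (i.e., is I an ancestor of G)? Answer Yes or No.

Ancestors of G: {G, J, Q}.
I is not in that set, so it is not an ancestor of G.

No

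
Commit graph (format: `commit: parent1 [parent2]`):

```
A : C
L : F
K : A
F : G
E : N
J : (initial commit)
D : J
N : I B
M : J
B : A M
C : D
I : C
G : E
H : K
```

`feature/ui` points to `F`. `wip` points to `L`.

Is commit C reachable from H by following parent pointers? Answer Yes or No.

Ancestors of H (commits reachable by following parents): {A, C, D, H, J, K}.
C is in that set, so it is an ancestor of H.

Yes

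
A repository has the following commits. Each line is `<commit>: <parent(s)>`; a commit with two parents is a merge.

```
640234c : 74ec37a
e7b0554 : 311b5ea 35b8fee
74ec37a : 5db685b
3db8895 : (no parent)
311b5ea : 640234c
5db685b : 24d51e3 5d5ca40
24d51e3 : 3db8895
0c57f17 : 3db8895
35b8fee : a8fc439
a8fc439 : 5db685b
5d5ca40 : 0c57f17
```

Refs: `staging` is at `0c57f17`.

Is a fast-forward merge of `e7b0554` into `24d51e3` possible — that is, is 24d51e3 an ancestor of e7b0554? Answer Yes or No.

Yes

A fast-forward from 24d51e3 to e7b0554 is possible iff 24d51e3 is an ancestor of e7b0554.
Ancestors of e7b0554: {0c57f17, 24d51e3, 311b5ea, 35b8fee, 3db8895, 5d5ca40, 5db685b, 640234c, 74ec37a, a8fc439, e7b0554}.
24d51e3 is among them, so fast-forward is possible.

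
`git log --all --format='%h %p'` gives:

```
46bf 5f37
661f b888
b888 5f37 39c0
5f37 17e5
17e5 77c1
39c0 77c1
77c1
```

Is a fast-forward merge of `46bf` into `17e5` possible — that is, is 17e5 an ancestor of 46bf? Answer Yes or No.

A fast-forward from 17e5 to 46bf is possible iff 17e5 is an ancestor of 46bf.
Ancestors of 46bf: {17e5, 46bf, 5f37, 77c1}.
17e5 is among them, so fast-forward is possible.

Yes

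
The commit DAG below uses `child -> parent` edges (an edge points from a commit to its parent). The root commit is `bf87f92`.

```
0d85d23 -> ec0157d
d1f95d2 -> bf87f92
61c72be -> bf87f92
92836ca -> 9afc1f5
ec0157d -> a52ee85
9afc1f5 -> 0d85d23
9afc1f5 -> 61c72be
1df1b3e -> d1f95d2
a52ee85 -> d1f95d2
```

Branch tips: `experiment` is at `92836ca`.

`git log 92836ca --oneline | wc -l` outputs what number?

8

Walking parent pointers from 92836ca: reachable set = {0d85d23, 61c72be, 92836ca, 9afc1f5, a52ee85, bf87f92, d1f95d2, ec0157d}.
That is 8 commits.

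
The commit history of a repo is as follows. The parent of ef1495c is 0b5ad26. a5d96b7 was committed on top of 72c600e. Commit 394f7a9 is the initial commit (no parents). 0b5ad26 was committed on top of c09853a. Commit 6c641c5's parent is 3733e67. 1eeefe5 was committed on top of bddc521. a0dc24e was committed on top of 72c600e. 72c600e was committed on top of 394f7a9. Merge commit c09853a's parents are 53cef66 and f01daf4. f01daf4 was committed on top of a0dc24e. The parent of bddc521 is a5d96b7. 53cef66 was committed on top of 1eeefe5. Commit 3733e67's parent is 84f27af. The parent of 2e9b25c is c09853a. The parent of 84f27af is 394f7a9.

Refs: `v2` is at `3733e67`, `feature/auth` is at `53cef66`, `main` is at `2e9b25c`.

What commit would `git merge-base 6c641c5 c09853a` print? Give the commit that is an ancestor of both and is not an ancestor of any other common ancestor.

394f7a9

Ancestors of 6c641c5: {3733e67, 394f7a9, 6c641c5, 84f27af}.
Ancestors of c09853a: {1eeefe5, 394f7a9, 53cef66, 72c600e, a0dc24e, a5d96b7, bddc521, c09853a, f01daf4}.
Common ancestors: {394f7a9}.
The only common ancestor is 394f7a9, so it is the merge base.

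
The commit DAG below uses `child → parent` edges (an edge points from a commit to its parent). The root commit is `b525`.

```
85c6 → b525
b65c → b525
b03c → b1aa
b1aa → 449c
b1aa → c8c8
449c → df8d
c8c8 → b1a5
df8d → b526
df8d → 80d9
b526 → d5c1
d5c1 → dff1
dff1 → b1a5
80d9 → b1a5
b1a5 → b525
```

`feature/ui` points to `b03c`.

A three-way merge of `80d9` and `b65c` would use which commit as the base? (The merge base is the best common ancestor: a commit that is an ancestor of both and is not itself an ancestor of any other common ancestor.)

Ancestors of 80d9: {80d9, b1a5, b525}.
Ancestors of b65c: {b525, b65c}.
Common ancestors: {b525}.
The only common ancestor is b525, so it is the merge base.

b525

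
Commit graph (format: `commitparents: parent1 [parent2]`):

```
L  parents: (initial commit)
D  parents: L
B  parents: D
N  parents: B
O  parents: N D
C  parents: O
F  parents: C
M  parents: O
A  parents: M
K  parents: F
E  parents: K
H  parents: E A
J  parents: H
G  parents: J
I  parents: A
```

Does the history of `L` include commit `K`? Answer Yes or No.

No

Ancestors of L: {L}.
K is not in that set, so it is not an ancestor of L.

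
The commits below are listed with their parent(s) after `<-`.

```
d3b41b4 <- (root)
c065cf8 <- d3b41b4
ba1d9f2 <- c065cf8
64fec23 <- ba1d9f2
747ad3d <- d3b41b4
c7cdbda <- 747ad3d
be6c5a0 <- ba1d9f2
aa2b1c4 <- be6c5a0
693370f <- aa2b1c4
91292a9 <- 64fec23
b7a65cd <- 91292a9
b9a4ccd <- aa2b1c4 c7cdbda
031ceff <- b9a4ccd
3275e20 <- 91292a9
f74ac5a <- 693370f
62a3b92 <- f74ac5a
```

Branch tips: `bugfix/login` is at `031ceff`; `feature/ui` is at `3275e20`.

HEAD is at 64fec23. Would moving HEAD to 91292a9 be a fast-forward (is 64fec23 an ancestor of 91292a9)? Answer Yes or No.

A fast-forward from 64fec23 to 91292a9 is possible iff 64fec23 is an ancestor of 91292a9.
Ancestors of 91292a9: {64fec23, 91292a9, ba1d9f2, c065cf8, d3b41b4}.
64fec23 is among them, so fast-forward is possible.

Yes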